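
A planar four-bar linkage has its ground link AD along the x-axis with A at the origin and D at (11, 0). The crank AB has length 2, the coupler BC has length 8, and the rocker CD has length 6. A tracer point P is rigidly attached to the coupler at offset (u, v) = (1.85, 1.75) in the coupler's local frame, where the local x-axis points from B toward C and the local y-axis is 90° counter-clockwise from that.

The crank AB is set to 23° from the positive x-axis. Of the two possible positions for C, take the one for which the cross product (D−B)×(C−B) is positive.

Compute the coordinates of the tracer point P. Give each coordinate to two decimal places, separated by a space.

A=(0,0), D=(11.00,0)
B = A + 2.00·(cos23°, sin23°) = (1.8410, 0.7815)
|BD| = 9.1923
circle(B,8.00) ∩ circle(D,6.00): a=6.1192, h=5.1532
  candidates: C₊=(8.3761,5.3958) cross=47.370; C₋=(7.4999,-4.8733) cross=-47.370
  mode + wants cross > 0 → take C=(8.3761,5.3958) (cross=47.370)
ex = (C−B)/|BC| = (0.8169,0.5768); ey = (-0.5768,0.8169)
P = B + 1.85·ex + 1.75·ey = (2.3429,3.2781)

2.34 3.28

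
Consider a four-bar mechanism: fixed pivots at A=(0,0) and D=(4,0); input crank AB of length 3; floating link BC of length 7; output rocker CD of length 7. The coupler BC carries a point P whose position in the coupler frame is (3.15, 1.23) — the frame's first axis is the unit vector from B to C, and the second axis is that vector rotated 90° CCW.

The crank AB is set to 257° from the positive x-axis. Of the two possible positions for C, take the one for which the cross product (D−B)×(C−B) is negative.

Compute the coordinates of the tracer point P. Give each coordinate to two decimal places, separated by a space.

A=(0,0), D=(4.00,0)
B = A + 3.00·(cos257°, sin257°) = (-0.6749, -2.9231)
|BD| = 5.5135
circle(B,7.00) ∩ circle(D,7.00): a=2.7568, h=6.4343
  candidates: C₊=(-1.7487,3.9940) cross=35.476; C₋=(5.0739,-6.9171) cross=-35.476
  mode - wants cross < 0 → take C=(5.0739,-6.9171) (cross=-35.476)
ex = (C−B)/|BC| = (0.8212,-0.5706); ey = (0.5706,0.8212)
P = B + 3.15·ex + 1.23·ey = (2.6139,-3.7103)

2.61 -3.71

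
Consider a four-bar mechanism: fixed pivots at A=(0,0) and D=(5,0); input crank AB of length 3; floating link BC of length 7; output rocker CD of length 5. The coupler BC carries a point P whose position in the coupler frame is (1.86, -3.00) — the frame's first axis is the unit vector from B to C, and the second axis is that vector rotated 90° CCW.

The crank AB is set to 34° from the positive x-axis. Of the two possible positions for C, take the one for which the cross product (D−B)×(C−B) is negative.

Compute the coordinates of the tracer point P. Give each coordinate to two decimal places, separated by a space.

A=(0,0), D=(5.00,0)
B = A + 3.00·(cos34°, sin34°) = (2.4871, 1.6776)
|BD| = 3.0214
circle(B,7.00) ∩ circle(D,5.00): a=5.4824, h=4.3524
  candidates: C₊=(9.4634,2.2535) cross=13.150; C₋=(4.6302,-4.9863) cross=-13.150
  mode - wants cross < 0 → take C=(4.6302,-4.9863) (cross=-13.150)
ex = (C−B)/|BC| = (0.3062,-0.9520); ey = (0.9520,0.3062)
P = B + 1.86·ex + -3.00·ey = (0.2006,-1.0116)

0.20 -1.01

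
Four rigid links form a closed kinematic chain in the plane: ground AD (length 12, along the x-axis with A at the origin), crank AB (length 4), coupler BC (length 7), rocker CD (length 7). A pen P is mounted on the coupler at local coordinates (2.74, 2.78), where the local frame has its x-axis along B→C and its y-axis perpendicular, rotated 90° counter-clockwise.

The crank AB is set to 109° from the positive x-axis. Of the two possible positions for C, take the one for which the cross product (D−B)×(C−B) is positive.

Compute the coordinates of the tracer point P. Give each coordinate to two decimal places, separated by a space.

A=(0,0), D=(12.00,0)
B = A + 4.00·(cos109°, sin109°) = (-1.3023, 3.7821)
|BD| = 13.8295
circle(B,7.00) ∩ circle(D,7.00): a=6.9147, h=1.0892
  candidates: C₊=(5.6467,2.9387) cross=15.063; C₋=(5.0510,0.8434) cross=-15.063
  mode + wants cross > 0 → take C=(5.6467,2.9387) (cross=15.063)
ex = (C−B)/|BC| = (0.9927,-0.1205); ey = (0.1205,0.9927)
P = B + 2.74·ex + 2.78·ey = (1.7527,6.2117)

1.75 6.21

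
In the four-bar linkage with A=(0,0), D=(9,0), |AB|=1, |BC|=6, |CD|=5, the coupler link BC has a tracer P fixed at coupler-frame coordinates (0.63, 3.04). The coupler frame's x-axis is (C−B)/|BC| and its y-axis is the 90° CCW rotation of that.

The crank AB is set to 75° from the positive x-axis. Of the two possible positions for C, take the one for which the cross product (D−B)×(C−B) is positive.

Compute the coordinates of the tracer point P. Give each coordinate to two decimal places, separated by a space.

-0.55 3.96

A=(0,0), D=(9.00,0)
B = A + 1.00·(cos75°, sin75°) = (0.2588, 0.9659)
|BD| = 8.7944
circle(B,6.00) ∩ circle(D,5.00): a=5.0226, h=3.2823
  candidates: C₊=(5.6115,3.6767) cross=28.866; C₋=(4.8905,-2.8482) cross=-28.866
  mode + wants cross > 0 → take C=(5.6115,3.6767) (cross=28.866)
ex = (C−B)/|BC| = (0.8921,0.4518); ey = (-0.4518,0.8921)
P = B + 0.63·ex + 3.04·ey = (-0.5526,3.9626)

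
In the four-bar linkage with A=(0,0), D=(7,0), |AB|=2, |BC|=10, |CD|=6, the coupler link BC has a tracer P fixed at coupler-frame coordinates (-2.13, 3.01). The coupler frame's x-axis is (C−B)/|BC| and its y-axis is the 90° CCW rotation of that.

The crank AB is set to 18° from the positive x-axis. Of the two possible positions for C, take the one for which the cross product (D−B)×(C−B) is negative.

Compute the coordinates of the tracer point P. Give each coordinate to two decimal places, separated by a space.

1.90 4.31

A=(0,0), D=(7.00,0)
B = A + 2.00·(cos18°, sin18°) = (1.9021, 0.6180)
|BD| = 5.1352
circle(B,10.00) ∩ circle(D,6.00): a=8.7991, h=4.7514
  candidates: C₊=(11.2091,4.2759) cross=24.400; C₋=(10.0654,-5.1578) cross=-24.400
  mode - wants cross < 0 → take C=(10.0654,-5.1578) (cross=-24.400)
ex = (C−B)/|BC| = (0.8163,-0.5776); ey = (0.5776,0.8163)
P = B + -2.13·ex + 3.01·ey = (1.9019,4.3054)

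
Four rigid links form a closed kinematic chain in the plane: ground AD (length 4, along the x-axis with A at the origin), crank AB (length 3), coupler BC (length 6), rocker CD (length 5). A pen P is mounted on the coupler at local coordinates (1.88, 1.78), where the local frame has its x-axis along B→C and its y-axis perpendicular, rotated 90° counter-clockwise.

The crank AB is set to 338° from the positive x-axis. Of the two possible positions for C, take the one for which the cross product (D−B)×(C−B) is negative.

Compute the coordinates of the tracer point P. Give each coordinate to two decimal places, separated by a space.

A=(0,0), D=(4.00,0)
B = A + 3.00·(cos338°, sin338°) = (2.7816, -1.1238)
|BD| = 1.6576
circle(B,6.00) ∩ circle(D,5.00): a=4.1469, h=4.3363
  candidates: C₊=(2.8899,4.8752) cross=7.188; C₋=(8.7698,-1.4998) cross=-7.188
  mode - wants cross < 0 → take C=(8.7698,-1.4998) (cross=-7.188)
ex = (C−B)/|BC| = (0.9980,-0.0627); ey = (0.0627,0.9980)
P = B + 1.88·ex + 1.78·ey = (4.7694,0.5349)

4.77 0.53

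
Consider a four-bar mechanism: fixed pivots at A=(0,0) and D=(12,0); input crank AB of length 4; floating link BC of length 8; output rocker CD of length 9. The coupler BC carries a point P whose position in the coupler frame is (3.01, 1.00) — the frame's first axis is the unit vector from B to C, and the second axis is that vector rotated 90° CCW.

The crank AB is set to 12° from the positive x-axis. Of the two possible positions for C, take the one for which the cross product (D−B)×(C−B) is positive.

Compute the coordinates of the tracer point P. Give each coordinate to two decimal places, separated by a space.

4.45 3.96

A=(0,0), D=(12.00,0)
B = A + 4.00·(cos12°, sin12°) = (3.9126, 0.8316)
|BD| = 8.1301
circle(B,8.00) ∩ circle(D,9.00): a=3.0195, h=7.4083
  candidates: C₊=(7.6741,7.8922) cross=60.230; C₋=(6.1585,-6.8466) cross=-60.230
  mode + wants cross > 0 → take C=(7.6741,7.8922) (cross=60.230)
ex = (C−B)/|BC| = (0.4702,0.8826); ey = (-0.8826,0.4702)
P = B + 3.01·ex + 1.00·ey = (4.4453,3.9584)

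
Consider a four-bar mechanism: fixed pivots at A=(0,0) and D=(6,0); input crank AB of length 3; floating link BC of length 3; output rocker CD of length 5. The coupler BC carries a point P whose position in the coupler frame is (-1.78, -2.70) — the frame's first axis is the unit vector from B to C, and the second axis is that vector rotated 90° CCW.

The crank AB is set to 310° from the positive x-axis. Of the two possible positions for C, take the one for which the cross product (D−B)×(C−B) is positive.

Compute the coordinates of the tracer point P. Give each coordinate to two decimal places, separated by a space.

5.04 -3.19

A=(0,0), D=(6.00,0)
B = A + 3.00·(cos310°, sin310°) = (1.9284, -2.2981)
|BD| = 4.6754
circle(B,3.00) ∩ circle(D,5.00): a=0.6266, h=2.9338
  candidates: C₊=(1.0320,0.5648) cross=13.717; C₋=(3.9162,-4.5451) cross=-13.717
  mode + wants cross > 0 → take C=(1.0320,0.5648) (cross=13.717)
ex = (C−B)/|BC| = (-0.2988,0.9543); ey = (-0.9543,-0.2988)
P = B + -1.78·ex + -2.70·ey = (5.0369,-3.1901)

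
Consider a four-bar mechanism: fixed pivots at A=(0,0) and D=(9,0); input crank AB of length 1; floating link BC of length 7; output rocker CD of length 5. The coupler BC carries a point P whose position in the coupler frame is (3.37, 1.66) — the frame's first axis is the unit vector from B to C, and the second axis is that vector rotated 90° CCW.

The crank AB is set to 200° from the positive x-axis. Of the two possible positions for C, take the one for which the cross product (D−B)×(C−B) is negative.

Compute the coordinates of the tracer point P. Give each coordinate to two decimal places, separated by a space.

A=(0,0), D=(9.00,0)
B = A + 1.00·(cos200°, sin200°) = (-0.9397, -0.3420)
|BD| = 9.9456
circle(B,7.00) ∩ circle(D,5.00): a=6.1794, h=3.2887
  candidates: C₊=(5.1229,3.1572) cross=32.708; C₋=(5.3491,-3.4163) cross=-32.708
  mode - wants cross < 0 → take C=(5.3491,-3.4163) (cross=-32.708)
ex = (C−B)/|BC| = (0.8984,-0.4392); ey = (0.4392,0.8984)
P = B + 3.37·ex + 1.66·ey = (2.8170,-0.3307)

2.82 -0.33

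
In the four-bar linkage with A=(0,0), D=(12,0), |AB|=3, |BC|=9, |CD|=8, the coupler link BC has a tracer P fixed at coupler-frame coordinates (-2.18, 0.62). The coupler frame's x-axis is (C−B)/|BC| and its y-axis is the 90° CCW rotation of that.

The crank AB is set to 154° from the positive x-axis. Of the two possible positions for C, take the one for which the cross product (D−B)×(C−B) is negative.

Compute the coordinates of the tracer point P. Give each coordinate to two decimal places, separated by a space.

-4.19 3.02

A=(0,0), D=(12.00,0)
B = A + 3.00·(cos154°, sin154°) = (-2.6964, 1.3151)
|BD| = 14.7551
circle(B,9.00) ∩ circle(D,8.00): a=7.9536, h=4.2119
  candidates: C₊=(5.6010,4.8013) cross=62.147; C₋=(4.8502,-3.5889) cross=-62.147
  mode - wants cross < 0 → take C=(4.8502,-3.5889) (cross=-62.147)
ex = (C−B)/|BC| = (0.8385,-0.5449); ey = (0.5449,0.8385)
P = B + -2.18·ex + 0.62·ey = (-4.1865,3.0228)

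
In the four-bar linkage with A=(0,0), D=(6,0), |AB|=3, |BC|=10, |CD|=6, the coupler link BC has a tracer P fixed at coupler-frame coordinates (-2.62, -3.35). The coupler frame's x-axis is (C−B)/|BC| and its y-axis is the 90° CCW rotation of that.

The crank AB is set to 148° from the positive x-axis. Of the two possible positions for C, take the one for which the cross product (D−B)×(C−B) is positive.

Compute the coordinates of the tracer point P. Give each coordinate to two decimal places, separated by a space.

-3.43 -2.57

A=(0,0), D=(6.00,0)
B = A + 3.00·(cos148°, sin148°) = (-2.5441, 1.5898)
|BD| = 8.6908
circle(B,10.00) ∩ circle(D,6.00): a=8.0275, h=5.9632
  candidates: C₊=(6.4387,5.9839) cross=51.825; C₋=(4.2570,-5.7413) cross=-51.825
  mode + wants cross > 0 → take C=(6.4387,5.9839) (cross=51.825)
ex = (C−B)/|BC| = (0.8983,0.4394); ey = (-0.4394,0.8983)
P = B + -2.62·ex + -3.35·ey = (-3.4256,-2.5708)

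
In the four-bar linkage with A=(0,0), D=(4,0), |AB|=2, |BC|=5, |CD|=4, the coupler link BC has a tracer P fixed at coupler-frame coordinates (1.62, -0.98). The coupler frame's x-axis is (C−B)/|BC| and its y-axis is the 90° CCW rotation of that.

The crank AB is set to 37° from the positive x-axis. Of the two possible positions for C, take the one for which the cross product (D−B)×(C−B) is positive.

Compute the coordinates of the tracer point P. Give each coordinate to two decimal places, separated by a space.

3.48 1.04

A=(0,0), D=(4.00,0)
B = A + 2.00·(cos37°, sin37°) = (1.5973, 1.2036)
|BD| = 2.6873
circle(B,5.00) ∩ circle(D,4.00): a=3.0182, h=3.9863
  candidates: C₊=(6.0812,3.4159) cross=10.713; C₋=(2.5104,-3.7123) cross=-10.713
  mode + wants cross > 0 → take C=(6.0812,3.4159) (cross=10.713)
ex = (C−B)/|BC| = (0.8968,0.4425); ey = (-0.4425,0.8968)
P = B + 1.62·ex + -0.98·ey = (3.4837,1.0416)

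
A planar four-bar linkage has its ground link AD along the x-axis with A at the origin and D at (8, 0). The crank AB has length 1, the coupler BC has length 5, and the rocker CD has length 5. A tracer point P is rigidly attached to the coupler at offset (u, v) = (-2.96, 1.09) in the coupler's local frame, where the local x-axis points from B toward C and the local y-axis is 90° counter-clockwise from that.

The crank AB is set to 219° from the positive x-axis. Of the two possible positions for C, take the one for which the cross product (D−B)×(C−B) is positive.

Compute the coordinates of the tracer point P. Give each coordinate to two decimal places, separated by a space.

A=(0,0), D=(8.00,0)
B = A + 1.00·(cos219°, sin219°) = (-0.7771, -0.6293)
|BD| = 8.7997
circle(B,5.00) ∩ circle(D,5.00): a=4.3998, h=2.3752
  candidates: C₊=(3.4416,2.0544) cross=20.901; C₋=(3.7813,-2.6837) cross=-20.901
  mode + wants cross > 0 → take C=(3.4416,2.0544) (cross=20.901)
ex = (C−B)/|BC| = (0.8437,0.5367); ey = (-0.5367,0.8437)
P = B + -2.96·ex + 1.09·ey = (-3.8597,-1.2984)

-3.86 -1.30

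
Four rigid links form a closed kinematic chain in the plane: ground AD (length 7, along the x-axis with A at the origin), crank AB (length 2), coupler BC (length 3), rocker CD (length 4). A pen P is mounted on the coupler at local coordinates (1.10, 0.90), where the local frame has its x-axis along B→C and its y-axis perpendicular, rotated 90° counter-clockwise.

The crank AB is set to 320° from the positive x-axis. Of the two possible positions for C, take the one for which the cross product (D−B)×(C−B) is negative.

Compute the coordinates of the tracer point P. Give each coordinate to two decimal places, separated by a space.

2.93 -1.06

A=(0,0), D=(7.00,0)
B = A + 2.00·(cos320°, sin320°) = (1.5321, -1.2856)
|BD| = 5.6170
circle(B,3.00) ∩ circle(D,4.00): a=2.1854, h=2.0552
  candidates: C₊=(3.1891,1.2153) cross=11.544; C₋=(4.1299,-2.7861) cross=-11.544
  mode - wants cross < 0 → take C=(4.1299,-2.7861) (cross=-11.544)
ex = (C−B)/|BC| = (0.8659,-0.5002); ey = (0.5002,0.8659)
P = B + 1.10·ex + 0.90·ey = (2.9348,-1.0564)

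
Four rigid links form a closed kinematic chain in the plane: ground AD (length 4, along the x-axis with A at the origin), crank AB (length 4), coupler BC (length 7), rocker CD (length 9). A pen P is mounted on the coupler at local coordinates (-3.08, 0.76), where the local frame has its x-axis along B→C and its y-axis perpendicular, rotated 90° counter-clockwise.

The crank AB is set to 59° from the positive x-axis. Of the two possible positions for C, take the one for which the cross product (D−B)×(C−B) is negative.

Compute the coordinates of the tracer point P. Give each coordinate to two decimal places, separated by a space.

A=(0,0), D=(4.00,0)
B = A + 4.00·(cos59°, sin59°) = (2.0602, 3.4287)
|BD| = 3.9394
circle(B,7.00) ∩ circle(D,9.00): a=-2.0918, h=6.6801
  candidates: C₊=(6.8442,8.5388) cross=26.316; C₋=(-4.7840,1.9599) cross=-26.316
  mode - wants cross < 0 → take C=(-4.7840,1.9599) (cross=-26.316)
ex = (C−B)/|BC| = (-0.9777,-0.2098); ey = (0.2098,-0.9777)
P = B + -3.08·ex + 0.76·ey = (5.2311,3.3319)

5.23 3.33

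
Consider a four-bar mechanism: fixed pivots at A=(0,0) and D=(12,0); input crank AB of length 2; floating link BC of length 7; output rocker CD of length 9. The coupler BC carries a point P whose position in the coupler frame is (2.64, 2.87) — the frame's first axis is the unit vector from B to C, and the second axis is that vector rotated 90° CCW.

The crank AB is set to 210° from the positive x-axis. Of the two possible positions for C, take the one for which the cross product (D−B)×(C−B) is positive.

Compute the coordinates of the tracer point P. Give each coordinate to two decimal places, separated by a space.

-1.51 2.89

A=(0,0), D=(12.00,0)
B = A + 2.00·(cos210°, sin210°) = (-1.7321, -1.0000)
|BD| = 13.7684
circle(B,7.00) ∩ circle(D,9.00): a=5.7221, h=4.0320
  candidates: C₊=(3.6821,3.4370) cross=55.515; C₋=(4.2678,-4.6058) cross=-55.515
  mode + wants cross > 0 → take C=(3.6821,3.4370) (cross=55.515)
ex = (C−B)/|BC| = (0.7735,0.6339); ey = (-0.6339,0.7735)
P = B + 2.64·ex + 2.87·ey = (-1.5093,2.8932)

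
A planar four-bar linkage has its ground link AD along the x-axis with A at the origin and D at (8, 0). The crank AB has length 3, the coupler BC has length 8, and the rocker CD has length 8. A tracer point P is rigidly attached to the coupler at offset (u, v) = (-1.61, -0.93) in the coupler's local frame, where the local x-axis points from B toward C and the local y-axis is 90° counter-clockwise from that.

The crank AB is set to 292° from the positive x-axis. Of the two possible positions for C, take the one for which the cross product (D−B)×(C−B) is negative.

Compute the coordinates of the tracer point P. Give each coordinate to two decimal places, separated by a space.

-0.71 -2.45

A=(0,0), D=(8.00,0)
B = A + 3.00·(cos292°, sin292°) = (1.1238, -2.7816)
|BD| = 7.4175
circle(B,8.00) ∩ circle(D,8.00): a=3.7087, h=7.0884
  candidates: C₊=(1.9038,5.1803) cross=52.578; C₋=(7.2201,-7.9619) cross=-52.578
  mode - wants cross < 0 → take C=(7.2201,-7.9619) (cross=-52.578)
ex = (C−B)/|BC| = (0.7620,-0.6475); ey = (0.6475,0.7620)
P = B + -1.61·ex + -0.93·ey = (-0.7053,-2.4477)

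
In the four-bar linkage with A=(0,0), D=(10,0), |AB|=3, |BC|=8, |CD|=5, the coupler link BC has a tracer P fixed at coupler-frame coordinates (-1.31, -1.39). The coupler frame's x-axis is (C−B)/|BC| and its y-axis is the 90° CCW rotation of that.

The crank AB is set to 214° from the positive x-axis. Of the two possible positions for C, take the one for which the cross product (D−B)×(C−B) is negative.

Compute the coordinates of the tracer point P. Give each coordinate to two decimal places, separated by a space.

-3.88 -2.98

A=(0,0), D=(10.00,0)
B = A + 3.00·(cos214°, sin214°) = (-2.4871, -1.6776)
|BD| = 12.5993
circle(B,8.00) ∩ circle(D,5.00): a=7.8474, h=1.5553
  candidates: C₊=(5.0833,0.9088) cross=19.596; C₋=(5.4975,-2.1742) cross=-19.596
  mode - wants cross < 0 → take C=(5.4975,-2.1742) (cross=-19.596)
ex = (C−B)/|BC| = (0.9981,-0.0621); ey = (0.0621,0.9981)
P = B + -1.31·ex + -1.39·ey = (-3.8809,-2.9836)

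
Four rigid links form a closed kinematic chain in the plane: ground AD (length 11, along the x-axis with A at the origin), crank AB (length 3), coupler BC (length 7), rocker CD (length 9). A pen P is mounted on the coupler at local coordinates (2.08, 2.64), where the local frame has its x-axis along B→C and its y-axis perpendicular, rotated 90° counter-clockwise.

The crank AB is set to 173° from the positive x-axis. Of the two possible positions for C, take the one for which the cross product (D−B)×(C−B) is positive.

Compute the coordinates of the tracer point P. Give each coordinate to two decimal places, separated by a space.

A=(0,0), D=(11.00,0)
B = A + 3.00·(cos173°, sin173°) = (-2.9776, 0.3656)
|BD| = 13.9824
circle(B,7.00) ∩ circle(D,9.00): a=5.8469, h=3.8488
  candidates: C₊=(2.9679,4.0603) cross=53.816; C₋=(2.7666,-3.6348) cross=-53.816
  mode + wants cross > 0 → take C=(2.9679,4.0603) (cross=53.816)
ex = (C−B)/|BC| = (0.8494,0.5278); ey = (-0.5278,0.8494)
P = B + 2.08·ex + 2.64·ey = (-2.6044,3.7058)

-2.60 3.71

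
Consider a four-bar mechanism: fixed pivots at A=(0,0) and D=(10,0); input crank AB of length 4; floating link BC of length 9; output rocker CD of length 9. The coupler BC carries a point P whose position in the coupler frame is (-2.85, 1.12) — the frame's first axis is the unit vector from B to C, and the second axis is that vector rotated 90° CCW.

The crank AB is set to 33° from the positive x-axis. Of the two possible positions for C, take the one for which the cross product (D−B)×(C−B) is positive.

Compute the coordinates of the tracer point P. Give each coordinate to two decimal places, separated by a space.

A=(0,0), D=(10.00,0)
B = A + 4.00·(cos33°, sin33°) = (3.3547, 2.1786)
|BD| = 6.9933
circle(B,9.00) ∩ circle(D,9.00): a=3.4967, h=8.2930
  candidates: C₊=(9.2608,8.9696) cross=57.995; C₋=(4.0939,-6.7910) cross=-57.995
  mode + wants cross > 0 → take C=(9.2608,8.9696) (cross=57.995)
ex = (C−B)/|BC| = (0.6562,0.7546); ey = (-0.7546,0.6562)
P = B + -2.85·ex + 1.12·ey = (0.6393,0.7630)

0.64 0.76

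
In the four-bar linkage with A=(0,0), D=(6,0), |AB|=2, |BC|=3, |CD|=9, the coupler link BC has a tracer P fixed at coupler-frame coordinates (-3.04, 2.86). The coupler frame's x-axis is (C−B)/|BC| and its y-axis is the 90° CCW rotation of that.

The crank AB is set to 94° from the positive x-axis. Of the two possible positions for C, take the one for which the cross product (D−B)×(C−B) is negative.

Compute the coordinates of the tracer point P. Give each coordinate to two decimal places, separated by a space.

3.71 0.38

A=(0,0), D=(6.00,0)
B = A + 2.00·(cos94°, sin94°) = (-0.1395, 1.9951)
|BD| = 6.4556
circle(B,3.00) ∩ circle(D,9.00): a=-2.3488, h=1.8663
  candidates: C₊=(-1.7966,4.4960) cross=12.048; C₋=(-2.9501,0.9461) cross=-12.048
  mode - wants cross < 0 → take C=(-2.9501,0.9461) (cross=-12.048)
ex = (C−B)/|BC| = (-0.9369,-0.3497); ey = (0.3497,-0.9369)
P = B + -3.04·ex + 2.86·ey = (3.7086,0.3787)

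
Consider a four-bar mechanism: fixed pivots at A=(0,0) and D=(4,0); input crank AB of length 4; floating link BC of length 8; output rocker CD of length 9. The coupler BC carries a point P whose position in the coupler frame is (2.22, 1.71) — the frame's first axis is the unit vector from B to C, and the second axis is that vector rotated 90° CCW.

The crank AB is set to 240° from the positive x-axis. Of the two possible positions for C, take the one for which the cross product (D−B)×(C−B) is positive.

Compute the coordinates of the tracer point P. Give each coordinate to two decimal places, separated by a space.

A=(0,0), D=(4.00,0)
B = A + 4.00·(cos240°, sin240°) = (-2.0000, -3.4641)
|BD| = 6.9282
circle(B,8.00) ∩ circle(D,9.00): a=2.2372, h=7.6808
  candidates: C₊=(-3.9029,4.3063) cross=53.214; C₋=(3.7779,-8.9973) cross=-53.214
  mode + wants cross > 0 → take C=(-3.9029,4.3063) (cross=53.214)
ex = (C−B)/|BC| = (-0.2379,0.9713); ey = (-0.9713,-0.2379)
P = B + 2.22·ex + 1.71·ey = (-4.1890,-1.7146)

-4.19 -1.71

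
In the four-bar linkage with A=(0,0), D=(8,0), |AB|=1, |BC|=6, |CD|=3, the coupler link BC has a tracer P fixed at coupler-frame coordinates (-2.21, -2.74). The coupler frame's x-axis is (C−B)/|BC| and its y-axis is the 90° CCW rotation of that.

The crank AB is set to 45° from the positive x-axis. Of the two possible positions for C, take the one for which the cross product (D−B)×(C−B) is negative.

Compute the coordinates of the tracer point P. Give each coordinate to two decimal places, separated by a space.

-2.55 -0.62

A=(0,0), D=(8.00,0)
B = A + 1.00·(cos45°, sin45°) = (0.7071, 0.7071)
|BD| = 7.3271
circle(B,6.00) ∩ circle(D,3.00): a=5.5060, h=2.3841
  candidates: C₊=(6.4175,2.5487) cross=17.468; C₋=(5.9574,-2.1972) cross=-17.468
  mode - wants cross < 0 → take C=(5.9574,-2.1972) (cross=-17.468)
ex = (C−B)/|BC| = (0.8750,-0.4840); ey = (0.4840,0.8750)
P = B + -2.21·ex + -2.74·ey = (-2.5530,-0.6208)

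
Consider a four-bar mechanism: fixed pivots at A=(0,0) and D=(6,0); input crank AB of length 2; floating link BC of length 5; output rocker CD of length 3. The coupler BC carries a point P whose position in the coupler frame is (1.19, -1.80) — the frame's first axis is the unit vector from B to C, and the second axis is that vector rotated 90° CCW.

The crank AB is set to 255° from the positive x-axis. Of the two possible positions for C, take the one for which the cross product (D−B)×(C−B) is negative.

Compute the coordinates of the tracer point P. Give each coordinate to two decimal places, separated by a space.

A=(0,0), D=(6.00,0)
B = A + 2.00·(cos255°, sin255°) = (-0.5176, -1.9319)
|BD| = 6.7979
circle(B,5.00) ∩ circle(D,3.00): a=4.5758, h=2.0155
  candidates: C₊=(3.2967,1.3009) cross=13.701; C₋=(4.4423,-2.5639) cross=-13.701
  mode - wants cross < 0 → take C=(4.4423,-2.5639) (cross=-13.701)
ex = (C−B)/|BC| = (0.9920,-0.1264); ey = (0.1264,0.9920)
P = B + 1.19·ex + -1.80·ey = (0.4353,-3.8678)

0.44 -3.87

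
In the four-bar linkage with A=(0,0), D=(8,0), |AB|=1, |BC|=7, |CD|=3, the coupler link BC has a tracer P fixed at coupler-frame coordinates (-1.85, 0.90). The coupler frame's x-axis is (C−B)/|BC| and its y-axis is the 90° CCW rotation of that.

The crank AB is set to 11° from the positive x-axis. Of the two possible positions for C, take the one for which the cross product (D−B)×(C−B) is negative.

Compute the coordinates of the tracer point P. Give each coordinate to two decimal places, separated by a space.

-0.28 1.82

A=(0,0), D=(8.00,0)
B = A + 1.00·(cos11°, sin11°) = (0.9816, 0.1908)
|BD| = 7.0210
circle(B,7.00) ∩ circle(D,3.00): a=6.3591, h=2.9261
  candidates: C₊=(7.4179,2.9430) cross=20.544; C₋=(7.2589,-2.9070) cross=-20.544
  mode - wants cross < 0 → take C=(7.2589,-2.9070) (cross=-20.544)
ex = (C−B)/|BC| = (0.8967,-0.4425); ey = (0.4425,0.8967)
P = B + -1.85·ex + 0.90·ey = (-0.2791,1.8166)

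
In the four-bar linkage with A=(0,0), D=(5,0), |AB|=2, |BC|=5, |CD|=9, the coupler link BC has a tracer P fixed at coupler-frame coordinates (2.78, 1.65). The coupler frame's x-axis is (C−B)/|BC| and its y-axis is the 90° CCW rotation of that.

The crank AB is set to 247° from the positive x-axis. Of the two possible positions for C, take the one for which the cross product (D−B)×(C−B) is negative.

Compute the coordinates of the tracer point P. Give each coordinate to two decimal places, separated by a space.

A=(0,0), D=(5.00,0)
B = A + 2.00·(cos247°, sin247°) = (-0.7815, -1.8410)
|BD| = 6.0675
circle(B,5.00) ∩ circle(D,9.00): a=-1.5810, h=4.7435
  candidates: C₊=(-3.7272,2.1991) cross=28.781; C₋=(-0.8487,-6.8406) cross=-28.781
  mode - wants cross < 0 → take C=(-0.8487,-6.8406) (cross=-28.781)
ex = (C−B)/|BC| = (-0.0134,-0.9999); ey = (0.9999,-0.0134)
P = B + 2.78·ex + 1.65·ey = (0.8310,-4.6429)

0.83 -4.64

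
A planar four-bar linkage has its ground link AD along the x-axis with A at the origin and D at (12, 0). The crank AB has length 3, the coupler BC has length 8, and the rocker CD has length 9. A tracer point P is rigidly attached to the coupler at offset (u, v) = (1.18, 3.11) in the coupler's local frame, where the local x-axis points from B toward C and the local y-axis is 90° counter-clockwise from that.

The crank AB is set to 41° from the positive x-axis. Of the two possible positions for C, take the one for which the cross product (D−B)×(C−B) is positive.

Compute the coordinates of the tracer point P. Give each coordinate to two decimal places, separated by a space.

A=(0,0), D=(12.00,0)
B = A + 3.00·(cos41°, sin41°) = (2.2641, 1.9682)
|BD| = 9.9328
circle(B,8.00) ∩ circle(D,9.00): a=4.1107, h=6.8631
  candidates: C₊=(7.6532,7.8807) cross=68.170; C₋=(4.9334,-5.5734) cross=-68.170
  mode + wants cross > 0 → take C=(7.6532,7.8807) (cross=68.170)
ex = (C−B)/|BC| = (0.6736,0.7391); ey = (-0.7391,0.6736)
P = B + 1.18·ex + 3.11·ey = (0.7605,4.9353)

0.76 4.94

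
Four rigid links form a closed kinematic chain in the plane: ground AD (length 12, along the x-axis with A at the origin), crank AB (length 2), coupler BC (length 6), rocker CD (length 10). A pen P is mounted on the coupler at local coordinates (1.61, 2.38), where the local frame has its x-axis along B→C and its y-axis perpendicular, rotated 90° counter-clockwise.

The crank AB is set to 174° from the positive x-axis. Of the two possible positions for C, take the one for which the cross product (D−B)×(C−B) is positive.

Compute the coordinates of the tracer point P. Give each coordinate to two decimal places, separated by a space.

-2.16 3.08

A=(0,0), D=(12.00,0)
B = A + 2.00·(cos174°, sin174°) = (-1.9890, 0.2091)
|BD| = 13.9906
circle(B,6.00) ∩ circle(D,10.00): a=4.7081, h=3.7194
  candidates: C₊=(2.7741,3.8577) cross=52.037; C₋=(2.6629,-3.5803) cross=-52.037
  mode + wants cross > 0 → take C=(2.7741,3.8577) (cross=52.037)
ex = (C−B)/|BC| = (0.7939,0.6081); ey = (-0.6081,0.7939)
P = B + 1.61·ex + 2.38·ey = (-2.1583,3.0775)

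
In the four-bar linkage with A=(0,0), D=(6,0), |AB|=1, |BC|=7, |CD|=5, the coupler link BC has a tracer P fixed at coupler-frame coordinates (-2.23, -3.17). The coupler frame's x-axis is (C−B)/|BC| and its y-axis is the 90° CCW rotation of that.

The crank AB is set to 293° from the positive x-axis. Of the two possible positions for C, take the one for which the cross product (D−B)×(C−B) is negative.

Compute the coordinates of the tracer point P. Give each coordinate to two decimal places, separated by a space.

-3.27 -2.20

A=(0,0), D=(6.00,0)
B = A + 1.00·(cos293°, sin293°) = (0.3907, -0.9205)
|BD| = 5.6843
circle(B,7.00) ∩ circle(D,5.00): a=4.9532, h=4.9463
  candidates: C₊=(4.4776,4.7626) cross=28.116; C₋=(6.0796,-4.9994) cross=-28.116
  mode - wants cross < 0 → take C=(6.0796,-4.9994) (cross=-28.116)
ex = (C−B)/|BC| = (0.8127,-0.5827); ey = (0.5827,0.8127)
P = B + -2.23·ex + -3.17·ey = (-3.2687,-2.1973)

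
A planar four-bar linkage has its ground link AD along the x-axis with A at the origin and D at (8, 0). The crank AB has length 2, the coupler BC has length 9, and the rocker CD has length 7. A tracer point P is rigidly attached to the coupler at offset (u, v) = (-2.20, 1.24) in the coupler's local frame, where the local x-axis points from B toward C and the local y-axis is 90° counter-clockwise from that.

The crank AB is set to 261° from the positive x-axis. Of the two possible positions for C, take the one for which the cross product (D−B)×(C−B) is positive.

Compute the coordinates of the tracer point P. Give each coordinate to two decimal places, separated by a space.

A=(0,0), D=(8.00,0)
B = A + 2.00·(cos261°, sin261°) = (-0.3129, -1.9754)
|BD| = 8.5443
circle(B,9.00) ∩ circle(D,7.00): a=6.1448, h=6.5759
  candidates: C₊=(4.1451,5.8429) cross=56.186; C₋=(7.1857,-6.9525) cross=-56.186
  mode + wants cross > 0 → take C=(4.1451,5.8429) (cross=56.186)
ex = (C−B)/|BC| = (0.4953,0.8687); ey = (-0.8687,0.4953)
P = B + -2.20·ex + 1.24·ey = (-2.4798,-3.2723)

-2.48 -3.27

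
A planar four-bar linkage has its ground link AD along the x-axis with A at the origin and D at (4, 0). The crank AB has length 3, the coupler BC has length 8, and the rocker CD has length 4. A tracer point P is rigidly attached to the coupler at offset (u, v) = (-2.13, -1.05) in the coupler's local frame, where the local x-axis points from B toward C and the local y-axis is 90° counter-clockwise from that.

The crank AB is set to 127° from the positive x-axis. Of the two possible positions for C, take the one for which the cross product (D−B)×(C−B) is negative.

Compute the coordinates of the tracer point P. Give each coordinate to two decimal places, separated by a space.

-3.95 3.43

A=(0,0), D=(4.00,0)
B = A + 3.00·(cos127°, sin127°) = (-1.8054, 2.3959)
|BD| = 6.2804
circle(B,8.00) ∩ circle(D,4.00): a=6.9616, h=3.9416
  candidates: C₊=(6.1333,3.3836) cross=24.755; C₋=(3.1260,-3.9034) cross=-24.755
  mode - wants cross < 0 → take C=(3.1260,-3.9034) (cross=-24.755)
ex = (C−B)/|BC| = (0.6164,-0.7874); ey = (0.7874,0.6164)
P = B + -2.13·ex + -1.05·ey = (-3.9452,3.4258)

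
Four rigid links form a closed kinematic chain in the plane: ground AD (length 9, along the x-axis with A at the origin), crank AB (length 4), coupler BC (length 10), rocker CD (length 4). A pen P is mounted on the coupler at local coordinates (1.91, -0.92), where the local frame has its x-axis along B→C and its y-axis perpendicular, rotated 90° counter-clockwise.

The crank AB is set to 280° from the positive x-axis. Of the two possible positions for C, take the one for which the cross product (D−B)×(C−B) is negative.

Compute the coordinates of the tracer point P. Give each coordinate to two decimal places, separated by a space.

2.63 -4.80

A=(0,0), D=(9.00,0)
B = A + 4.00·(cos280°, sin280°) = (0.6946, -3.9392)
|BD| = 9.1922
circle(B,10.00) ∩ circle(D,4.00): a=9.1652, h=3.9999
  candidates: C₊=(7.2614,3.6024) cross=36.768; C₋=(10.6897,-3.6256) cross=-36.768
  mode - wants cross < 0 → take C=(10.6897,-3.6256) (cross=-36.768)
ex = (C−B)/|BC| = (0.9995,0.0314); ey = (-0.0314,0.9995)
P = B + 1.91·ex + -0.92·ey = (2.6325,-4.7989)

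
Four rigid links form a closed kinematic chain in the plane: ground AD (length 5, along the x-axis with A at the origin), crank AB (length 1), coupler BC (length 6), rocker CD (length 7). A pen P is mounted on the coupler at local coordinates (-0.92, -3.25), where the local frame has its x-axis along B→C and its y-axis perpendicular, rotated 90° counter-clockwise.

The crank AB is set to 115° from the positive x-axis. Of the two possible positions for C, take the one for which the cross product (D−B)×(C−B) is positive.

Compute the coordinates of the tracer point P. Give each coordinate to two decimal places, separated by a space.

A=(0,0), D=(5.00,0)
B = A + 1.00·(cos115°, sin115°) = (-0.4226, 0.9063)
|BD| = 5.4978
circle(B,6.00) ∩ circle(D,7.00): a=1.5666, h=5.7919
  candidates: C₊=(2.0774,6.3607) cross=31.843; C₋=(0.1678,-5.0646) cross=-31.843
  mode + wants cross > 0 → take C=(2.0774,6.3607) (cross=31.843)
ex = (C−B)/|BC| = (0.4167,0.9091); ey = (-0.9091,0.4167)
P = B + -0.92·ex + -3.25·ey = (2.1485,-1.2842)

2.15 -1.28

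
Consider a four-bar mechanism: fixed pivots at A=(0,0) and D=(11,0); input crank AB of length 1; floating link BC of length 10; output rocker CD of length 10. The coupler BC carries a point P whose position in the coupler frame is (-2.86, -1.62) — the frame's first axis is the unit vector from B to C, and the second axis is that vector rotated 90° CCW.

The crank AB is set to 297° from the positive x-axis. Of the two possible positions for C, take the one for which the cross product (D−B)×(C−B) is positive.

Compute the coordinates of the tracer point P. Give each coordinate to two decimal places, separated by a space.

0.59 -4.18

A=(0,0), D=(11.00,0)
B = A + 1.00·(cos297°, sin297°) = (0.4540, -0.8910)
|BD| = 10.5836
circle(B,10.00) ∩ circle(D,10.00): a=5.2918, h=8.4851
  candidates: C₊=(5.0127,8.0095) cross=89.803; C₋=(6.4413,-8.9005) cross=-89.803
  mode + wants cross > 0 → take C=(5.0127,8.0095) (cross=89.803)
ex = (C−B)/|BC| = (0.4559,0.8900); ey = (-0.8900,0.4559)
P = B + -2.86·ex + -1.62·ey = (0.5921,-4.1750)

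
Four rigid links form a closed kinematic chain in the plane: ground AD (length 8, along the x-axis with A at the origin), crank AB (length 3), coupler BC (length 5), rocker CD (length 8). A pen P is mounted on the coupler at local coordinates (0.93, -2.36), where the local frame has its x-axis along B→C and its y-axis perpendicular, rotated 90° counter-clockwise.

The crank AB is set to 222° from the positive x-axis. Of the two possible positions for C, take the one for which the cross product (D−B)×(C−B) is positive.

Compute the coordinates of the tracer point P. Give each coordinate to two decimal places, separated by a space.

A=(0,0), D=(8.00,0)
B = A + 3.00·(cos222°, sin222°) = (-2.2294, -2.0074)
|BD| = 10.4245
circle(B,5.00) ∩ circle(D,8.00): a=3.3417, h=3.7193
  candidates: C₊=(0.3335,2.2858) cross=38.772; C₋=(1.7659,-5.0136) cross=-38.772
  mode + wants cross > 0 → take C=(0.3335,2.2858) (cross=38.772)
ex = (C−B)/|BC| = (0.5126,0.8586); ey = (-0.8586,0.5126)
P = B + 0.93·ex + -2.36·ey = (0.2737,-2.4186)

0.27 -2.42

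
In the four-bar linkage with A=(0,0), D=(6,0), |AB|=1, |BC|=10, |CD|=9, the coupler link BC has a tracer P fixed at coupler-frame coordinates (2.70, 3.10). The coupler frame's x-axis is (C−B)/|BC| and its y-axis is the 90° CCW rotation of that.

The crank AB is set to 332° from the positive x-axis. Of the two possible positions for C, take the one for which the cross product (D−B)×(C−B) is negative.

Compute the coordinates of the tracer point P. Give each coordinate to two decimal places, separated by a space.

A=(0,0), D=(6.00,0)
B = A + 1.00·(cos332°, sin332°) = (0.8829, -0.4695)
|BD| = 5.1385
circle(B,10.00) ∩ circle(D,9.00): a=4.4180, h=8.9711
  candidates: C₊=(4.4629,8.8678) cross=46.098; C₋=(6.1021,-8.9994) cross=-46.098
  mode - wants cross < 0 → take C=(6.1021,-8.9994) (cross=-46.098)
ex = (C−B)/|BC| = (0.5219,-0.8530); ey = (0.8530,0.5219)
P = B + 2.70·ex + 3.10·ey = (4.9364,-1.1546)

4.94 -1.15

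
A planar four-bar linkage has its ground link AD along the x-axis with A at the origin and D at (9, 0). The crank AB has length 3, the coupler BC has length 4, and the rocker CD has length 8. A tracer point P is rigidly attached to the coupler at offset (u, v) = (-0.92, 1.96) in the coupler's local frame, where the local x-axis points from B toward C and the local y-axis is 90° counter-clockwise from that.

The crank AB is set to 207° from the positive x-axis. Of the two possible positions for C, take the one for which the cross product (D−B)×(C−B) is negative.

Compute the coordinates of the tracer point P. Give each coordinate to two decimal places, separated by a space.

A=(0,0), D=(9.00,0)
B = A + 3.00·(cos207°, sin207°) = (-2.6730, -1.3620)
|BD| = 11.7522
circle(B,4.00) ∩ circle(D,8.00): a=3.8339, h=1.1406
  candidates: C₊=(1.0029,0.2153) cross=13.404; C₋=(1.2673,-2.0506) cross=-13.404
  mode - wants cross < 0 → take C=(1.2673,-2.0506) (cross=-13.404)
ex = (C−B)/|BC| = (0.9851,-0.1721); ey = (0.1721,0.9851)
P = B + -0.92·ex + 1.96·ey = (-3.2419,0.7271)

-3.24 0.73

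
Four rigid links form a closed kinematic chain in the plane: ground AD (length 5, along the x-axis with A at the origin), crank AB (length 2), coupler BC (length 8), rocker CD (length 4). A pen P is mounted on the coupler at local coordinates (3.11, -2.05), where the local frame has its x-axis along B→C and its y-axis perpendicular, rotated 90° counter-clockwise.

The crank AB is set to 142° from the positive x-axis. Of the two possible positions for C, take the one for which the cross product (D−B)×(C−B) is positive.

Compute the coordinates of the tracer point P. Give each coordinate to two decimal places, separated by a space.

A=(0,0), D=(5.00,0)
B = A + 2.00·(cos142°, sin142°) = (-1.5760, 1.2313)
|BD| = 6.6903
circle(B,8.00) ∩ circle(D,4.00): a=6.9324, h=3.9927
  candidates: C₊=(5.9728,3.8799) cross=26.712; C₋=(4.5032,-3.9690) cross=-26.712
  mode + wants cross > 0 → take C=(5.9728,3.8799) (cross=26.712)
ex = (C−B)/|BC| = (0.9436,0.3311); ey = (-0.3311,0.9436)
P = B + 3.11·ex + -2.05·ey = (2.0373,0.3266)

2.04 0.33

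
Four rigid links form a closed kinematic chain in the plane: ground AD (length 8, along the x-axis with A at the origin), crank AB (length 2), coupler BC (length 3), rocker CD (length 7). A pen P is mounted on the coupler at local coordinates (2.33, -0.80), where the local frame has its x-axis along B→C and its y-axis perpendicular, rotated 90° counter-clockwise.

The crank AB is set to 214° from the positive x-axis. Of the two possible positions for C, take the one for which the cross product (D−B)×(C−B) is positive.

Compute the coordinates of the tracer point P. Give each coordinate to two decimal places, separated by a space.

0.78 -0.76

A=(0,0), D=(8.00,0)
B = A + 2.00·(cos214°, sin214°) = (-1.6581, -1.1184)
|BD| = 9.7226
circle(B,3.00) ∩ circle(D,7.00): a=2.8042, h=1.0659
  candidates: C₊=(1.0049,0.2630) cross=10.364; C₋=(1.2502,-1.8547) cross=-10.364
  mode + wants cross > 0 → take C=(1.0049,0.2630) (cross=10.364)
ex = (C−B)/|BC| = (0.8877,0.4605); ey = (-0.4605,0.8877)
P = B + 2.33·ex + -0.80·ey = (0.7786,-0.7556)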